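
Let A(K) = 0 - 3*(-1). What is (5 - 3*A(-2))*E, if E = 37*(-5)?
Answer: 740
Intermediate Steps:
E = -185
A(K) = 3 (A(K) = 0 + 3 = 3)
(5 - 3*A(-2))*E = (5 - 3*3)*(-185) = (5 - 9)*(-185) = -4*(-185) = 740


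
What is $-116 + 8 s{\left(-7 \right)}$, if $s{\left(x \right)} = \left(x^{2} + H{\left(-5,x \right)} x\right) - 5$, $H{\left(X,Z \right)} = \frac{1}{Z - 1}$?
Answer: $243$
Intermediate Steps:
$H{\left(X,Z \right)} = \frac{1}{-1 + Z}$
$s{\left(x \right)} = -5 + x^{2} + \frac{x}{-1 + x}$ ($s{\left(x \right)} = \left(x^{2} + \frac{x}{-1 + x}\right) - 5 = -5 + x^{2} + \frac{x}{-1 + x}$)
$-116 + 8 s{\left(-7 \right)} = -116 + 8 \frac{-7 + \left(-1 - 7\right) \left(-5 + \left(-7\right)^{2}\right)}{-1 - 7} = -116 + 8 \frac{-7 - 8 \left(-5 + 49\right)}{-8} = -116 + 8 \left(- \frac{-7 - 352}{8}\right) = -116 + 8 \left(\left(- \frac{1}{8}\right) \left(-359\right)\right) = -116 + 8 \cdot \frac{359}{8} = -116 + 359 = 243$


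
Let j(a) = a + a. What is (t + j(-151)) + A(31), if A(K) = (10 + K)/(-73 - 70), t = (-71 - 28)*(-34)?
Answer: 438111/143 ≈ 3063.7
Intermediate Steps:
t = 3366 (t = -99*(-34) = 3366)
A(K) = -10/143 - K/143 (A(K) = (10 + K)/(-143) = (10 + K)*(-1/143) = -10/143 - K/143)
j(a) = 2*a
(t + j(-151)) + A(31) = (3366 + 2*(-151)) + (-10/143 - 1/143*31) = (3366 - 302) + (-10/143 - 31/143) = 3064 - 41/143 = 438111/143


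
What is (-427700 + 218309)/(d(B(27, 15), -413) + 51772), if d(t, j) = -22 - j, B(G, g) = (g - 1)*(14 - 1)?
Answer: -209391/52163 ≈ -4.0142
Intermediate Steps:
B(G, g) = -13 + 13*g (B(G, g) = (-1 + g)*13 = -13 + 13*g)
(-427700 + 218309)/(d(B(27, 15), -413) + 51772) = (-427700 + 218309)/((-22 - 1*(-413)) + 51772) = -209391/((-22 + 413) + 51772) = -209391/(391 + 51772) = -209391/52163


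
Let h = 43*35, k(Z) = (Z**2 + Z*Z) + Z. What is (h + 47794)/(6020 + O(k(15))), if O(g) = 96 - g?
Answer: 49299/5651 ≈ 8.7239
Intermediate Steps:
k(Z) = Z + 2*Z**2 (k(Z) = (Z**2 + Z**2) + Z = 2*Z**2 + Z = Z + 2*Z**2)
h = 1505
(h + 47794)/(6020 + O(k(15))) = (1505 + 47794)/(6020 + (96 - 15*(1 + 2*15))) = 49299/(6020 + (96 - 15*(1 + 30))) = 49299/(6020 + (96 - 15*31)) = 49299/(6020 + (96 - 1*465)) = 49299/(6020 + (96 - 465)) = 49299/(6020 - 369) = 49299/5651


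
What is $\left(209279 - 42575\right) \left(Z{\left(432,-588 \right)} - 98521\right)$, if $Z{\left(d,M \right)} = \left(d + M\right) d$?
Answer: $-27658360752$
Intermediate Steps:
$Z{\left(d,M \right)} = d \left(M + d\right)$ ($Z{\left(d,M \right)} = \left(M + d\right) d = d \left(M + d\right)$)
$\left(209279 - 42575\right) \left(Z{\left(432,-588 \right)} - 98521\right) = \left(209279 - 42575\right) \left(432 \left(-588 + 432\right) - 98521\right) = 166704 \left(432 \left(-156\right) - 98521\right) = 166704 \left(-67392 - 98521\right) = 166704 \left(-165913\right) = -27658360752$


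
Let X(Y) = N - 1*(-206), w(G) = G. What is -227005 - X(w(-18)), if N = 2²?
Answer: -227215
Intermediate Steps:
N = 4
X(Y) = 210 (X(Y) = 4 - 1*(-206) = 4 + 206 = 210)
-227005 - X(w(-18)) = -227005 - 1*210 = -227005 - 210 = -227215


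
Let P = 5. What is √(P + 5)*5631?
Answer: 5631*√10 ≈ 17807.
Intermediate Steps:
√(P + 5)*5631 = √(5 + 5)*5631 = √10*5631 = 5631*√10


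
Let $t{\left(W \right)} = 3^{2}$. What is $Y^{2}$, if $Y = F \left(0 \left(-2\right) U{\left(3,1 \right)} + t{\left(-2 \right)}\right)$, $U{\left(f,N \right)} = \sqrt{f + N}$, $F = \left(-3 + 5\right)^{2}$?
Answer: $1296$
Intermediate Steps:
$F = 4$ ($F = 2^{2} = 4$)
$U{\left(f,N \right)} = \sqrt{N + f}$
$t{\left(W \right)} = 9$
$Y = 36$ ($Y = 4 \left(0 \left(-2\right) \sqrt{1 + 3} + 9\right) = 4 \left(0 \sqrt{4} + 9\right) = 4 \left(0 \cdot 2 + 9\right) = 4 \left(0 + 9\right) = 4 \cdot 9 = 36$)
$Y^{2} = 36^{2} = 1296$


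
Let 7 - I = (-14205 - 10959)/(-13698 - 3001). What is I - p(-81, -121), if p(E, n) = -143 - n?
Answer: 459107/16699 ≈ 27.493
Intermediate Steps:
I = 91729/16699 (I = 7 - (-14205 - 10959)/(-13698 - 3001) = 7 - (-25164)/(-16699) = 7 - (-25164)*(-1)/16699 = 7 - 1*25164/16699 = 7 - 25164/16699 = 91729/16699 ≈ 5.4931)
I - p(-81, -121) = 91729/16699 - (-143 - 1*(-121)) = 91729/16699 - (-143 + 121) = 91729/16699 - 1*(-22) = 91729/16699 + 22 = 459107/16699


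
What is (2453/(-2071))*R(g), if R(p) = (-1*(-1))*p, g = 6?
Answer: -14718/2071 ≈ -7.1067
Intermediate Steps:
R(p) = p (R(p) = 1*p = p)
(2453/(-2071))*R(g) = (2453/(-2071))*6 = (2453*(-1/2071))*6 = -2453/2071*6 = -14718/2071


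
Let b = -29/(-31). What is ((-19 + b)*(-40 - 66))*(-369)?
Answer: -21903840/31 ≈ -7.0658e+5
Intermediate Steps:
b = 29/31 (b = -29*(-1/31) = 29/31 ≈ 0.93548)
((-19 + b)*(-40 - 66))*(-369) = ((-19 + 29/31)*(-40 - 66))*(-369) = -560/31*(-106)*(-369) = (59360/31)*(-369) = -21903840/31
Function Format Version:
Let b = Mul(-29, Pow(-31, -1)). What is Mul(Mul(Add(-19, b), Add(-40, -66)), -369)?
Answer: Rational(-21903840, 31) ≈ -7.0658e+5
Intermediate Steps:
b = Rational(29, 31) (b = Mul(-29, Rational(-1, 31)) = Rational(29, 31) ≈ 0.93548)
Mul(Mul(Add(-19, b), Add(-40, -66)), -369) = Mul(Mul(Add(-19, Rational(29, 31)), Add(-40, -66)), -369) = Mul(Mul(Rational(-560, 31), -106), -369) = Mul(Rational(59360, 31), -369) = Rational(-21903840, 31)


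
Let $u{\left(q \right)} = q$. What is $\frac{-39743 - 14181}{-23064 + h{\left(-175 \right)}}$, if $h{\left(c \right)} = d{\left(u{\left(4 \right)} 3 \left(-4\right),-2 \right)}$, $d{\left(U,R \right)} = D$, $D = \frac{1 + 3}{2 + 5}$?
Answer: $\frac{94367}{40361} \approx 2.3381$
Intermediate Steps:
$D = \frac{4}{7} \approx 0.57143$
$d{\left(U,R \right)} = \frac{4}{7}$
$h{\left(c \right)} = \frac{4}{7}$
$\frac{-39743 - 14181}{-23064 + h{\left(-175 \right)}} = \frac{-39743 - 14181}{-23064 + \frac{4}{7}} = - \frac{53924}{- \frac{161444}{7}} = \left(-53924\right) \left(- \frac{7}{161444}\right) = \frac{94367}{40361}$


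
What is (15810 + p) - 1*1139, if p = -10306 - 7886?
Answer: -3521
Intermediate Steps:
p = -18192
(15810 + p) - 1*1139 = (15810 - 18192) - 1*1139 = -2382 - 1139 = -3521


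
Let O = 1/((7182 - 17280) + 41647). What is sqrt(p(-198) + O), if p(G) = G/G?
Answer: 5*sqrt(39814838)/31549 ≈ 1.0000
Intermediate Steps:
O = 1/31549 (O = 1/(-10098 + 41647) = 1/31549 ≈ 3.1697e-5)
p(G) = 1
sqrt(p(-198) + O) = sqrt(1 + 1/31549) = sqrt(31550/31549) = 5*sqrt(39814838)/31549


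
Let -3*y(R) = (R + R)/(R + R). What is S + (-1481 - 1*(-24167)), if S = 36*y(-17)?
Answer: 22674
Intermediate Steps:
y(R) = -1/3 (y(R) = -(R + R)/(3*(R + R)) = -2*R/(3*(2*R)) = -2*R*1/(2*R)/3 = -1/3*1 = -1/3)
S = -12 (S = 36*(-1/3) = -12)
S + (-1481 - 1*(-24167)) = -12 + (-1481 - 1*(-24167)) = -12 + (-1481 + 24167) = -12 + 22686 = 22674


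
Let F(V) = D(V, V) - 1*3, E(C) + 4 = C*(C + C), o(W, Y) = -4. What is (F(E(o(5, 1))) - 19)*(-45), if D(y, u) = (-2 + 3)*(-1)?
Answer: 1035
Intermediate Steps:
D(y, u) = -1 (D(y, u) = 1*(-1) = -1)
E(C) = -4 + 2*C² (E(C) = -4 + C*(C + C) = -4 + C*(2*C) = -4 + 2*C²)
F(V) = -4 (F(V) = -1 - 1*3 = -1 - 3 = -4)
(F(E(o(5, 1))) - 19)*(-45) = (-4 - 19)*(-45) = -23*(-45) = 1035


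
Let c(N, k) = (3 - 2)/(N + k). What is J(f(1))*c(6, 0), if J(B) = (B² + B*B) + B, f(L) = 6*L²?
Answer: 13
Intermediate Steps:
c(N, k) = 1/(N + k)
J(B) = B + 2*B² (J(B) = (B² + B²) + B = 2*B² + B = B + 2*B²)
J(f(1))*c(6, 0) = ((6*1²)*(1 + 2*(6*1²)))/(6 + 0) = ((6*1)*(1 + 2*(6*1)))/6 = (6*(1 + 2*6))*(⅙) = (6*(1 + 12))*(⅙) = (6*13)*(⅙) = 78*(⅙) = 13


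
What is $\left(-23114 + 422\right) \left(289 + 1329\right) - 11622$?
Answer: $-36727278$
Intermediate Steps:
$\left(-23114 + 422\right) \left(289 + 1329\right) - 11622 = \left(-22692\right) 1618 - 11622 = -36715656 - 11622 = -36727278$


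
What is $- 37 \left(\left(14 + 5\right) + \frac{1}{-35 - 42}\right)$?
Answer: $- \frac{54094}{77} \approx -702.52$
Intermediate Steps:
$- 37 \left(\left(14 + 5\right) + \frac{1}{-35 - 42}\right) = - 37 \left(19 + \frac{1}{-77}\right) = - 37 \left(19 - \frac{1}{77}\right) = \left(-37\right) \frac{1462}{77} = - \frac{54094}{77}$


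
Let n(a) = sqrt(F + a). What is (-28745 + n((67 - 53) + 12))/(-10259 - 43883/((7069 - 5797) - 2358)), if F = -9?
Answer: 31217070/11097391 - 1086*sqrt(17)/11097391 ≈ 2.8126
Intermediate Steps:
n(a) = sqrt(-9 + a)
(-28745 + n((67 - 53) + 12))/(-10259 - 43883/((7069 - 5797) - 2358)) = (-28745 + sqrt(-9 + ((67 - 53) + 12)))/(-10259 - 43883/((7069 - 5797) - 2358)) = (-28745 + sqrt(-9 + (14 + 12)))/(-10259 - 43883/(1272 - 2358)) = (-28745 + sqrt(-9 + 26))/(-10259 - 43883/(-1086)) = (-28745 + sqrt(17))/(-10259 - 43883*(-1/1086)) = (-28745 + sqrt(17))/(-10259 + 43883/1086) = (-28745 + sqrt(17))/(-11097391/1086) = (-28745 + sqrt(17))*(-1086/11097391) = 31217070/11097391 - 1086*sqrt(17)/11097391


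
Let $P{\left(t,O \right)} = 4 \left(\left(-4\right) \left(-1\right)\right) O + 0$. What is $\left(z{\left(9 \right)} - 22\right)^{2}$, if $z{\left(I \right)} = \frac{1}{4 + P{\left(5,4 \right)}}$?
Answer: $\frac{2235025}{4624} \approx 483.35$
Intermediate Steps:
$P{\left(t,O \right)} = 16 O$ ($P{\left(t,O \right)} = 4 \cdot 4 O + 0 = 16 O + 0 = 16 O$)
$z{\left(I \right)} = \frac{1}{68}$ ($z{\left(I \right)} = \frac{1}{4 + 16 \cdot 4} = \frac{1}{4 + 64} = \frac{1}{68}$)
$\left(z{\left(9 \right)} - 22\right)^{2} = \left(\frac{1}{68} - 22\right)^{2} = \left(- \frac{1495}{68}\right)^{2} = \frac{2235025}{4624}$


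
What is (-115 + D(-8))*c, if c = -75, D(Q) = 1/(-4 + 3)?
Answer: 8700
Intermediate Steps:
D(Q) = -1 (D(Q) = 1/(-1) = -1)
(-115 + D(-8))*c = (-115 - 1)*(-75) = -116*(-75) = 8700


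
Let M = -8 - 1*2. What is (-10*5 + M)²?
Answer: 3600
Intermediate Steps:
M = -10 (M = -8 - 2 = -10)
(-10*5 + M)² = (-10*5 - 10)² = (-50 - 10)² = (-60)² = 3600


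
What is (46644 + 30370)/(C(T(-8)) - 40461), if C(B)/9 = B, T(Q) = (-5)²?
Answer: -5501/2874 ≈ -1.9141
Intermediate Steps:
T(Q) = 25
C(B) = 9*B
(46644 + 30370)/(C(T(-8)) - 40461) = (46644 + 30370)/(9*25 - 40461) = 77014/(225 - 40461) = 77014/(-40236) = 77014*(-1/40236) = -5501/2874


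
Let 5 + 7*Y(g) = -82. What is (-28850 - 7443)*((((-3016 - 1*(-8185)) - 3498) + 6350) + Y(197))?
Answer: -2034585580/7 ≈ -2.9066e+8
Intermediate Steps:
Y(g) = -87/7 (Y(g) = -5/7 + (1/7)*(-82) = -5/7 - 82/7 = -87/7)
(-28850 - 7443)*((((-3016 - 1*(-8185)) - 3498) + 6350) + Y(197)) = (-28850 - 7443)*((((-3016 - 1*(-8185)) - 3498) + 6350) - 87/7) = -36293*((((-3016 + 8185) - 3498) + 6350) - 87/7) = -36293*(((5169 - 3498) + 6350) - 87/7) = -36293*((1671 + 6350) - 87/7) = -36293*(8021 - 87/7) = -36293*56060/7 = -2034585580/7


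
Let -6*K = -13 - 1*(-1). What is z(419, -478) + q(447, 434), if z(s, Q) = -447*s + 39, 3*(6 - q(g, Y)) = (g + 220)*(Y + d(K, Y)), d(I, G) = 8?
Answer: -856558/3 ≈ -2.8552e+5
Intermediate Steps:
K = 2 (K = -(-13 - 1*(-1))/6 = -(-13 + 1)/6 = -⅙*(-12) = 2)
q(g, Y) = 6 - (8 + Y)*(220 + g)/3 (q(g, Y) = 6 - (g + 220)*(Y + 8)/3 = 6 - (220 + g)*(8 + Y)/3 = 6 - (8 + Y)*(220 + g)/3)
z(s, Q) = 39 - 447*s
z(419, -478) + q(447, 434) = (39 - 447*419) + (-1742/3 - 220/3*434 - 8/3*447 - ⅓*434*447) = (39 - 187293) + (-1742/3 - 95480/3 - 1192 - 64666) = -187254 - 294796/3 = -856558/3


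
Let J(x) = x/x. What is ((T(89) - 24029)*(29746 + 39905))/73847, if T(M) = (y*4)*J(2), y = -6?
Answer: -1675315503/73847 ≈ -22686.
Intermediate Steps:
J(x) = 1
T(M) = -24 (T(M) = -6*4*1 = -24*1 = -24)
((T(89) - 24029)*(29746 + 39905))/73847 = ((-24 - 24029)*(29746 + 39905))/73847 = -24053*69651*(1/73847) = -1675315503*1/73847 = -1675315503/73847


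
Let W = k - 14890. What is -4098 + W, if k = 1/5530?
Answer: -105003639/5530 ≈ -18988.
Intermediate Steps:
k = 1/5530 ≈ 0.00018083
W = -82341699/5530 (W = 1/5530 - 14890 = -82341699/5530 ≈ -14890.)
-4098 + W = -4098 - 82341699/5530 = -105003639/5530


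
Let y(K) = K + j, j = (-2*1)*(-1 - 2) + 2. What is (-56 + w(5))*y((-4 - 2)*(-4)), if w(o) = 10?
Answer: -1472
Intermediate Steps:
j = 8 (j = -2*(-3) + 2 = 6 + 2 = 8)
y(K) = 8 + K (y(K) = K + 8 = 8 + K)
(-56 + w(5))*y((-4 - 2)*(-4)) = (-56 + 10)*(8 + (-4 - 2)*(-4)) = -46*(8 - 6*(-4)) = -46*(8 + 24) = -46*32 = -1472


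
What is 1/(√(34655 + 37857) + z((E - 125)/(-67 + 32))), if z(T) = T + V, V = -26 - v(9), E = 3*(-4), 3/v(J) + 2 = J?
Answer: 6895/22051564 + 1225*√1133/11025782 ≈ 0.0040524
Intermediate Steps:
v(J) = 3/(-2 + J)
E = -12
V = -185/7 (V = -26 - 3/(-2 + 9) = -26 - 3/7 = -185/7 ≈ -26.429)
z(T) = -185/7 + T (z(T) = T - 185/7 = -185/7 + T)
1/(√(34655 + 37857) + z((E - 125)/(-67 + 32))) = 1/(√(34655 + 37857) + (-185/7 + (-12 - 125)/(-67 + 32))) = 1/(√72512 + (-185/7 - 137/(-35))) = 1/(8*√1133 + (-185/7 - 137*(-1/35))) = 1/(8*√1133 + (-185/7 + 137/35)) = 1/(8*√1133 - 788/35) = 1/(-788/35 + 8*√1133)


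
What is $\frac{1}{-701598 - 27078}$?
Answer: $- \frac{1}{728676} \approx -1.3724 \cdot 10^{-6}$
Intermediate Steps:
$\frac{1}{-701598 - 27078} = \frac{1}{-728676} = - \frac{1}{728676}$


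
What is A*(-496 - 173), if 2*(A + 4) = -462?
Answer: 157215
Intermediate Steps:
A = -235 (A = -4 + (½)*(-462) = -4 - 231 = -235)
A*(-496 - 173) = -235*(-496 - 173) = -235*(-669) = 157215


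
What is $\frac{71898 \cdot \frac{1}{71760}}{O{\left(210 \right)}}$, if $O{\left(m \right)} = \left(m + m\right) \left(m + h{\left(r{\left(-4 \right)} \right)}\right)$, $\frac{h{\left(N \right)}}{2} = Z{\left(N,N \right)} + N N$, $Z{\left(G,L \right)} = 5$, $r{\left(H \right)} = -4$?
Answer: $\frac{521}{55036800} \approx 9.4664 \cdot 10^{-6}$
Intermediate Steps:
$h{\left(N \right)} = 10 + 2 N^{2}$ ($h{\left(N \right)} = 2 \left(5 + N N\right) = 2 \left(5 + N^{2}\right) = 10 + 2 N^{2}$)
$O{\left(m \right)} = 2 m \left(42 + m\right)$ ($O{\left(m \right)} = \left(m + m\right) \left(m + \left(10 + 2 \left(-4\right)^{2}\right)\right) = 2 m \left(m + \left(10 + 2 \cdot 16\right)\right) = 2 m \left(m + \left(10 + 32\right)\right) = 2 m \left(m + 42\right) = 2 m \left(42 + m\right)$)
$\frac{71898 \cdot \frac{1}{71760}}{O{\left(210 \right)}} = \frac{71898 \cdot \frac{1}{71760}}{2 \cdot 210 \left(42 + 210\right)} = \frac{71898 \cdot \frac{1}{71760}}{2 \cdot 210 \cdot 252} = \frac{521}{520 \cdot 105840} = \frac{521}{520} \cdot \frac{1}{105840} = \frac{521}{55036800}$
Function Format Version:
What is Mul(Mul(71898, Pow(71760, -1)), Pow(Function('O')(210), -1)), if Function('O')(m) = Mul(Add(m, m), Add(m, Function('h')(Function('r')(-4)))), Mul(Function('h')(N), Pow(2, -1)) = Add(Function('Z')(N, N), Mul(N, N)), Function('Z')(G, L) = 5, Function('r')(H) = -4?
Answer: Rational(521, 55036800) ≈ 9.4664e-6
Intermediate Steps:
Function('h')(N) = Add(10, Mul(2, Pow(N, 2))) (Function('h')(N) = Mul(2, Add(5, Mul(N, N))) = Mul(2, Add(5, Pow(N, 2))) = Add(10, Mul(2, Pow(N, 2))))
Function('O')(m) = Mul(2, m, Add(42, m)) (Function('O')(m) = Mul(Add(m, m), Add(m, Add(10, Mul(2, Pow(-4, 2))))) = Mul(Mul(2, m), Add(m, Add(10, Mul(2, 16)))) = Mul(Mul(2, m), Add(m, Add(10, 32))) = Mul(Mul(2, m), Add(m, 42)) = Mul(Mul(2, m), Add(42, m)) = Mul(2, m, Add(42, m)))
Mul(Mul(71898, Pow(71760, -1)), Pow(Function('O')(210), -1)) = Mul(Mul(71898, Pow(71760, -1)), Pow(Mul(2, 210, Add(42, 210)), -1)) = Mul(Mul(71898, Rational(1, 71760)), Pow(Mul(2, 210, 252), -1)) = Mul(Rational(521, 520), Pow(105840, -1)) = Mul(Rational(521, 520), Rational(1, 105840)) = Rational(521, 55036800)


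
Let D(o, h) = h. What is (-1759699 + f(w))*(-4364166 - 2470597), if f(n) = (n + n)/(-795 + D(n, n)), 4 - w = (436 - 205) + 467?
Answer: 17908380556074749/1489 ≈ 1.2027e+13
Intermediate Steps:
w = -694 (w = 4 - ((436 - 205) + 467) = 4 - (231 + 467) = 4 - 1*698 = 4 - 698 = -694)
f(n) = 2*n/(-795 + n) (f(n) = (n + n)/(-795 + n) = (2*n)/(-795 + n) = 2*n/(-795 + n))
(-1759699 + f(w))*(-4364166 - 2470597) = (-1759699 + 2*(-694)/(-795 - 694))*(-4364166 - 2470597) = (-1759699 + 2*(-694)/(-1489))*(-6834763) = (-1759699 + 2*(-694)*(-1/1489))*(-6834763) = (-1759699 + 1388/1489)*(-6834763) = -2620190423/1489*(-6834763) = 17908380556074749/1489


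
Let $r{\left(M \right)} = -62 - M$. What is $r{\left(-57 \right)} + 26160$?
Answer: $26155$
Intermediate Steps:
$r{\left(-57 \right)} + 26160 = \left(-62 - -57\right) + 26160 = \left(-62 + 57\right) + 26160 = -5 + 26160 = 26155$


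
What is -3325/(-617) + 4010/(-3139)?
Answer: 7963005/1936763 ≈ 4.1115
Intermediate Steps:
-3325/(-617) + 4010/(-3139) = -3325*(-1/617) + 4010*(-1/3139) = 3325/617 - 4010/3139 = 7963005/1936763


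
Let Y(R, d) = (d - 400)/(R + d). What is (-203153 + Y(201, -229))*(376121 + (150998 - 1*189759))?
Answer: -479696822700/7 ≈ -6.8528e+10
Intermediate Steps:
Y(R, d) = (-400 + d)/(R + d)
(-203153 + Y(201, -229))*(376121 + (150998 - 1*189759)) = (-203153 + (-400 - 229)/(201 - 229))*(376121 + (150998 - 1*189759)) = (-203153 - 629/(-28))*(376121 + (150998 - 189759)) = (-203153 - 1/28*(-629))*(376121 - 38761) = (-203153 + 629/28)*337360 = -5687655/28*337360 = -479696822700/7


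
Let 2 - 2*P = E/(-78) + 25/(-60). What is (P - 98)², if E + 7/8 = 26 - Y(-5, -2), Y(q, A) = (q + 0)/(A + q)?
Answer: 712682082025/76317696 ≈ 9338.4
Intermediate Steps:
Y(q, A) = q/(A + q)
E = 1367/56 (E = -7/8 + (26 - (-5)/(-2 - 5)) = -7/8 + (26 - (-5)/(-7)) = -7/8 + (26 - (-5)*(-1)/7) = -7/8 + (26 - 1*5/7) = -7/8 + (26 - 5/7) = -7/8 + 177/7 = 1367/56 ≈ 24.411)
P = 11923/8736 (P = 1 - ((1367/56)/(-78) + 25/(-60))/2 = 1 - ((1367/56)*(-1/78) + 25*(-1/60))/2 = 1 - (-1367/4368 - 5/12)/2 = 1 - ½*(-3187/4368) = 1 + 3187/8736 = 11923/8736 ≈ 1.3648)
(P - 98)² = (11923/8736 - 98)² = (-844205/8736)² = 712682082025/76317696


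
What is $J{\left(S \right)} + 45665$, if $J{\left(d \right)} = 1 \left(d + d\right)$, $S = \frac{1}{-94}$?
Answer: $\frac{2146254}{47} \approx 45665.0$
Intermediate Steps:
$S = - \frac{1}{94} \approx -0.010638$
$J{\left(d \right)} = 2 d$ ($J{\left(d \right)} = 1 \cdot 2 d = 2 d$)
$J{\left(S \right)} + 45665 = 2 \left(- \frac{1}{94}\right) + 45665 = - \frac{1}{47} + 45665 = \frac{2146254}{47}$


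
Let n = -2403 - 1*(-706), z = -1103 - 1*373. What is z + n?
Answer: -3173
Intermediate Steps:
z = -1476 (z = -1103 - 373 = -1476)
n = -1697 (n = -2403 + 706 = -1697)
z + n = -1476 - 1697 = -3173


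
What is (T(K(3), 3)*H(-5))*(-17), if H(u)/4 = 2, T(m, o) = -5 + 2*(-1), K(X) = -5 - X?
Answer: 952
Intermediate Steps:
T(m, o) = -7 (T(m, o) = -5 - 2 = -7)
H(u) = 8 (H(u) = 4*2 = 8)
(T(K(3), 3)*H(-5))*(-17) = -7*8*(-17) = -56*(-17) = 952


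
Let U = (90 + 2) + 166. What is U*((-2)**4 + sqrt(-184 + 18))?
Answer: 4128 + 258*I*sqrt(166) ≈ 4128.0 + 3324.1*I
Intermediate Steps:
U = 258 (U = 92 + 166 = 258)
U*((-2)**4 + sqrt(-184 + 18)) = 258*((-2)**4 + sqrt(-184 + 18)) = 258*(16 + sqrt(-166)) = 258*(16 + I*sqrt(166)) = 4128 + 258*I*sqrt(166)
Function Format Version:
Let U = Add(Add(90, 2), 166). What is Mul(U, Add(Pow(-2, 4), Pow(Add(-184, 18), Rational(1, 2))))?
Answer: Add(4128, Mul(258, I, Pow(166, Rational(1, 2)))) ≈ Add(4128.0, Mul(3324.1, I))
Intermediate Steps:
U = 258 (U = Add(92, 166) = 258)
Mul(U, Add(Pow(-2, 4), Pow(Add(-184, 18), Rational(1, 2)))) = Mul(258, Add(Pow(-2, 4), Pow(Add(-184, 18), Rational(1, 2)))) = Mul(258, Add(16, Pow(-166, Rational(1, 2)))) = Mul(258, Add(16, Mul(I, Pow(166, Rational(1, 2))))) = Add(4128, Mul(258, I, Pow(166, Rational(1, 2))))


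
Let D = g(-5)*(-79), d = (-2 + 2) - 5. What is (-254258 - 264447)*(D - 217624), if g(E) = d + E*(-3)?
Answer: 113292433870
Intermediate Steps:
d = -5 (d = 0 - 5 = -5)
g(E) = -5 - 3*E (g(E) = -5 + E*(-3) = -5 - 3*E)
D = -790 (D = (-5 - 3*(-5))*(-79) = (-5 + 15)*(-79) = 10*(-79) = -790)
(-254258 - 264447)*(D - 217624) = (-254258 - 264447)*(-790 - 217624) = -518705*(-218414) = 113292433870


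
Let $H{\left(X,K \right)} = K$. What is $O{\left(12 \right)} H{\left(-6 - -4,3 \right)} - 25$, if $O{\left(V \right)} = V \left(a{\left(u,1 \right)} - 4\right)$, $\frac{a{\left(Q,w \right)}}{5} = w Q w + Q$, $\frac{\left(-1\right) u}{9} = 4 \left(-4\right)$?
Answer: $51671$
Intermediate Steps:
$u = 144$ ($u = - 9 \cdot 4 \left(-4\right) = \left(-9\right) \left(-16\right) = 144$)
$a{\left(Q,w \right)} = 5 Q + 5 Q w^{2}$ ($a{\left(Q,w \right)} = 5 \left(w Q w + Q\right) = 5 \left(Q w w + Q\right) = 5 \left(Q w^{2} + Q\right) = 5 \left(Q + Q w^{2}\right) = 5 Q + 5 Q w^{2}$)
$O{\left(V \right)} = 1436 V$ ($O{\left(V \right)} = V \left(5 \cdot 144 \left(1 + 1^{2}\right) - 4\right) = V \left(5 \cdot 144 \left(1 + 1\right) - 4\right) = V \left(5 \cdot 144 \cdot 2 - 4\right) = V \left(1440 - 4\right) = V 1436 = 1436 V$)
$O{\left(12 \right)} H{\left(-6 - -4,3 \right)} - 25 = 1436 \cdot 12 \cdot 3 - 25 = 17232 \cdot 3 - 25 = 51696 - 25 = 51671$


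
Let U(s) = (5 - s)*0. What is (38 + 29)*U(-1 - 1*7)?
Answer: 0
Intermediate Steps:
U(s) = 0
(38 + 29)*U(-1 - 1*7) = (38 + 29)*0 = 67*0 = 0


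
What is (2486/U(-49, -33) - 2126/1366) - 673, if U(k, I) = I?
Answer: -1536524/2049 ≈ -749.89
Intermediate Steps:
(2486/U(-49, -33) - 2126/1366) - 673 = (2486/(-33) - 2126/1366) - 673 = (2486*(-1/33) - 2126*1/1366) - 673 = (-226/3 - 1063/683) - 673 = -157547/2049 - 673 = -1536524/2049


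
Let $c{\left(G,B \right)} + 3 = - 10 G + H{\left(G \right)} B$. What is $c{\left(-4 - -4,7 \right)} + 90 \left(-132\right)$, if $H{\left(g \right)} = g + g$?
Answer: $-11883$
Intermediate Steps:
$H{\left(g \right)} = 2 g$
$c{\left(G,B \right)} = -3 - 10 G + 2 B G$ ($c{\left(G,B \right)} = -3 + \left(- 10 G + 2 G B\right) = -3 + \left(- 10 G + 2 B G\right) = -3 - 10 G + 2 B G$)
$c{\left(-4 - -4,7 \right)} + 90 \left(-132\right) = \left(-3 - 10 \left(-4 - -4\right) + 2 \cdot 7 \left(-4 - -4\right)\right) + 90 \left(-132\right) = \left(-3 - 10 \left(-4 + 4\right) + 2 \cdot 7 \left(-4 + 4\right)\right) - 11880 = \left(-3 - 0 + 2 \cdot 7 \cdot 0\right) - 11880 = \left(-3 + 0 + 0\right) - 11880 = -3 - 11880 = -11883$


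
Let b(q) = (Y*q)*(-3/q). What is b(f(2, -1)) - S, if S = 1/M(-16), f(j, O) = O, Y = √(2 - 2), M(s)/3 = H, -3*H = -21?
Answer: -1/21 ≈ -0.047619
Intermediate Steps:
H = 7 (H = -⅓*(-21) = 7)
M(s) = 21 (M(s) = 3*7 = 21)
Y = 0 (Y = √0 = 0)
b(q) = 0 (b(q) = (0*q)*(-3/q) = 0*(-3/q) = 0)
S = 1/21 ≈ 0.047619
b(f(2, -1)) - S = 0 - 1*1/21 = 0 - 1/21 = -1/21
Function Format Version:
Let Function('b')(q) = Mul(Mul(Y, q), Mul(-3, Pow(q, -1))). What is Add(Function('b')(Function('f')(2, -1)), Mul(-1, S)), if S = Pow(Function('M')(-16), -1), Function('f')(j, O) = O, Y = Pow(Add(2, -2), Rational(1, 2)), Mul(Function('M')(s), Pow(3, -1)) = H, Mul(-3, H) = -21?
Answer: Rational(-1, 21) ≈ -0.047619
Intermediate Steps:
H = 7 (H = Mul(Rational(-1, 3), -21) = 7)
Function('M')(s) = 21 (Function('M')(s) = Mul(3, 7) = 21)
Y = 0 (Y = Pow(0, Rational(1, 2)) = 0)
Function('b')(q) = 0 (Function('b')(q) = Mul(Mul(0, q), Mul(-3, Pow(q, -1))) = Mul(0, Mul(-3, Pow(q, -1))) = 0)
S = Rational(1, 21) (S = Pow(21, -1) = Rational(1, 21) ≈ 0.047619)
Add(Function('b')(Function('f')(2, -1)), Mul(-1, S)) = Add(0, Mul(-1, Rational(1, 21))) = Add(0, Rational(-1, 21)) = Rational(-1, 21)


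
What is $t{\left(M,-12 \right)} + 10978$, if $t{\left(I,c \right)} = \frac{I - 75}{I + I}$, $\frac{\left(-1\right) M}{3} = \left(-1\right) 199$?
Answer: $\frac{2184709}{199} \approx 10978.0$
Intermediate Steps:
$M = 597$ ($M = - 3 \left(\left(-1\right) 199\right) = \left(-3\right) \left(-199\right) = 597$)
$t{\left(I,c \right)} = \frac{-75 + I}{2 I}$
$t{\left(M,-12 \right)} + 10978 = \frac{-75 + 597}{2 \cdot 597} + 10978 = \frac{1}{2} \cdot \frac{1}{597} \cdot 522 + 10978 = \frac{87}{199} + 10978 = \frac{2184709}{199}$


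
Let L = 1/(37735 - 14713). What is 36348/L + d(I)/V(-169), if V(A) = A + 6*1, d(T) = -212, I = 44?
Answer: 136398996140/163 ≈ 8.3680e+8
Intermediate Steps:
L = 1/23022 ≈ 4.3437e-5
V(A) = 6 + A (V(A) = A + 6 = 6 + A)
36348/L + d(I)/V(-169) = 36348/(1/23022) - 212/(6 - 169) = 36348*23022 - 212/(-163) = 836803656 - 212*(-1/163) = 836803656 + 212/163 = 136398996140/163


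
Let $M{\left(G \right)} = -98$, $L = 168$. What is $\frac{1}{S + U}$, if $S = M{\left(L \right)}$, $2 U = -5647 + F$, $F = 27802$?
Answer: $\frac{2}{21959} \approx 9.1079 \cdot 10^{-5}$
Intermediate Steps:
$U = \frac{22155}{2}$ ($U = \frac{-5647 + 27802}{2} = \frac{1}{2} \cdot 22155 = \frac{22155}{2} \approx 11078.0$)
$S = -98$
$\frac{1}{S + U} = \frac{1}{-98 + \frac{22155}{2}} = \frac{1}{\frac{21959}{2}} = \frac{2}{21959}$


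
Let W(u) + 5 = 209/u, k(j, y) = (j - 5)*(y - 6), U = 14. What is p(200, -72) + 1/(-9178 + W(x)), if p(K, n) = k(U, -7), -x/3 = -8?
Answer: -25761435/220183 ≈ -117.00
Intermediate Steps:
x = 24 (x = -3*(-8) = 24)
k(j, y) = (-6 + y)*(-5 + j) (k(j, y) = (-5 + j)*(-6 + y) = (-6 + y)*(-5 + j))
p(K, n) = -117 (p(K, n) = 30 - 6*14 - 5*(-7) + 14*(-7) = 30 - 84 + 35 - 98 = -117)
W(u) = -5 + 209/u
p(200, -72) + 1/(-9178 + W(x)) = -117 + 1/(-9178 + (-5 + 209/24)) = -117 + 1/(-9178 + 89/24) = -117 + 1/(-220183/24) = -117 - 24/220183 = -25761435/220183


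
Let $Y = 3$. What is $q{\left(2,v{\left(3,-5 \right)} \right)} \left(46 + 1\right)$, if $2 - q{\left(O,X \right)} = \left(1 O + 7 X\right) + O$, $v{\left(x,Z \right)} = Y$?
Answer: $-1081$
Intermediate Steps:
$v{\left(x,Z \right)} = 3$
$q{\left(O,X \right)} = 2 - 7 X - 2 O$ ($q{\left(O,X \right)} = 2 - \left(\left(1 O + 7 X\right) + O\right) = 2 - \left(\left(O + 7 X\right) + O\right) = 2 - \left(2 O + 7 X\right) = 2 - 7 X - 2 O$)
$q{\left(2,v{\left(3,-5 \right)} \right)} \left(46 + 1\right) = \left(2 - 21 - 4\right) \left(46 + 1\right) = \left(2 - 21 - 4\right) 47 = \left(-23\right) 47 = -1081$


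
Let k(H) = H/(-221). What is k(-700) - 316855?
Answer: -70024255/221 ≈ -3.1685e+5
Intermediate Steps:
k(H) = -H/221 (k(H) = H*(-1/221) = -H/221)
k(-700) - 316855 = -1/221*(-700) - 316855 = 700/221 - 316855 = -70024255/221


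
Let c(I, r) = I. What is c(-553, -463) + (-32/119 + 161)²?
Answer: 358011096/14161 ≈ 25281.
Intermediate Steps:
c(-553, -463) + (-32/119 + 161)² = -553 + (-32/119 + 161)² = -553 + (19127/119)² = -553 + 365842129/14161 = 358011096/14161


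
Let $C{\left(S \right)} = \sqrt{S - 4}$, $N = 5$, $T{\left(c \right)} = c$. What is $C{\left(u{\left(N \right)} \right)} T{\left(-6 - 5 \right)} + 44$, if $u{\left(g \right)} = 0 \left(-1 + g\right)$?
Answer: $44 - 22 i \approx 44.0 - 22.0 i$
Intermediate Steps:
$u{\left(g \right)} = 0$
$C{\left(S \right)} = \sqrt{-4 + S}$
$C{\left(u{\left(N \right)} \right)} T{\left(-6 - 5 \right)} + 44 = \sqrt{-4 + 0} \left(-6 - 5\right) + 44 = \sqrt{-4} \left(-11\right) + 44 = 2 i \left(-11\right) + 44 = - 22 i + 44 = 44 - 22 i$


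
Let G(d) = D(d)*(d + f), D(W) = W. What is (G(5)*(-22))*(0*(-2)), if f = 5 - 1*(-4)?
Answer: 0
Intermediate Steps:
f = 9 (f = 5 + 4 = 9)
G(d) = d*(9 + d) (G(d) = d*(d + 9) = d*(9 + d))
(G(5)*(-22))*(0*(-2)) = ((5*(9 + 5))*(-22))*(0*(-2)) = ((5*14)*(-22))*0 = (70*(-22))*0 = -1540*0 = 0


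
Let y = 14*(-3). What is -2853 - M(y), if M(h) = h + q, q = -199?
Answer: -2612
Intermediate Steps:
y = -42
M(h) = -199 + h (M(h) = h - 199 = -199 + h)
-2853 - M(y) = -2853 - (-199 - 42) = -2853 - 1*(-241) = -2853 + 241 = -2612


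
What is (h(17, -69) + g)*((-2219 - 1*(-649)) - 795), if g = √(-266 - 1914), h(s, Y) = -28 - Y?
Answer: -96965 - 4730*I*√545 ≈ -96965.0 - 1.1042e+5*I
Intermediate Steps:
g = 2*I*√545 (g = √(-2180) = 2*I*√545 ≈ 46.69*I)
(h(17, -69) + g)*((-2219 - 1*(-649)) - 795) = ((-28 - 1*(-69)) + 2*I*√545)*((-2219 - 1*(-649)) - 795) = ((-28 + 69) + 2*I*√545)*((-2219 + 649) - 795) = (41 + 2*I*√545)*(-1570 - 795) = (41 + 2*I*√545)*(-2365) = -96965 - 4730*I*√545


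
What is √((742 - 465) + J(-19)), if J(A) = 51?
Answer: 2*√82 ≈ 18.111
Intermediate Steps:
√((742 - 465) + J(-19)) = √((742 - 465) + 51) = √(277 + 51) = √328 = 2*√82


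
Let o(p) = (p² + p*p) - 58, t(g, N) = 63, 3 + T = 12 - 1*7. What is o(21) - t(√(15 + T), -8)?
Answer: 761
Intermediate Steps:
T = 2 (T = -3 + (12 - 1*7) = -3 + (12 - 7) = -3 + 5 = 2)
o(p) = -58 + 2*p² (o(p) = (p² + p²) - 58 = 2*p² - 58 = -58 + 2*p²)
o(21) - t(√(15 + T), -8) = (-58 + 2*21²) - 1*63 = (-58 + 2*441) - 63 = (-58 + 882) - 63 = 824 - 63 = 761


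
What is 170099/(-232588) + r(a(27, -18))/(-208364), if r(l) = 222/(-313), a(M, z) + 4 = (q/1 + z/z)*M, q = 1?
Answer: -2773363345183/3792227092004 ≈ -0.73133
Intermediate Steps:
a(M, z) = -4 + 2*M (a(M, z) = -4 + (1/1 + z/z)*M = -4 + (1*1 + 1)*M = -4 + (1 + 1)*M = -4 + 2*M)
r(l) = -222/313 (r(l) = 222*(-1/313) = -222/313)
170099/(-232588) + r(a(27, -18))/(-208364) = 170099/(-232588) - 222/313/(-208364) = 170099*(-1/232588) - 222/313*(-1/208364) = -170099/232588 + 111/32608966 = -2773363345183/3792227092004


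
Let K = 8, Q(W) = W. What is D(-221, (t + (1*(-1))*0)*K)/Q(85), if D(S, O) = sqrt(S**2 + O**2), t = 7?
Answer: sqrt(51977)/85 ≈ 2.6822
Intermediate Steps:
D(S, O) = sqrt(O**2 + S**2)
D(-221, (t + (1*(-1))*0)*K)/Q(85) = sqrt(((7 + (1*(-1))*0)*8)**2 + (-221)**2)/85 = sqrt(((7 - 1*0)*8)**2 + 48841)*(1/85) = sqrt(((7 + 0)*8)**2 + 48841)*(1/85) = sqrt((7*8)**2 + 48841)*(1/85) = sqrt(56**2 + 48841)*(1/85) = sqrt(3136 + 48841)*(1/85) = sqrt(51977)*(1/85) = sqrt(51977)/85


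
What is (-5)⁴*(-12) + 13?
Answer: -7487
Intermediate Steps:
(-5)⁴*(-12) + 13 = 625*(-12) + 13 = -7500 + 13 = -7487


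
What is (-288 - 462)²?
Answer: 562500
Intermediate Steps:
(-288 - 462)² = (-750)² = 562500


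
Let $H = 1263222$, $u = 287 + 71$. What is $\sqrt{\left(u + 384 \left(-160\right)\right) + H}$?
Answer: $2 \sqrt{300535} \approx 1096.4$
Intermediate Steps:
$u = 358$
$\sqrt{\left(u + 384 \left(-160\right)\right) + H} = \sqrt{\left(358 + 384 \left(-160\right)\right) + 1263222} = \sqrt{\left(358 - 61440\right) + 1263222} = \sqrt{-61082 + 1263222} = \sqrt{1202140} = 2 \sqrt{300535}$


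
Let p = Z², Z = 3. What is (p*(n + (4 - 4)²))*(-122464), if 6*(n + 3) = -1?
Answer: 3490224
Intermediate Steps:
p = 9 (p = 3² = 9)
n = -19/6 (n = -3 + (⅙)*(-1) = -3 - ⅙ = -19/6 ≈ -3.1667)
(p*(n + (4 - 4)²))*(-122464) = (9*(-19/6 + (4 - 4)²))*(-122464) = (9*(-19/6 + 0²))*(-122464) = (9*(-19/6 + 0))*(-122464) = (9*(-19/6))*(-122464) = -57/2*(-122464) = 3490224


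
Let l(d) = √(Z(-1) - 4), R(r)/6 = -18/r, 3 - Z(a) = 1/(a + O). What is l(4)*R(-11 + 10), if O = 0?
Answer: 0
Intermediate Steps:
Z(a) = 3 - 1/a (Z(a) = 3 - 1/(a + 0) = 3 - 1/a)
R(r) = -108/r (R(r) = 6*(-18/r) = -108/r)
l(d) = 0 (l(d) = √((3 - 1/(-1)) - 4) = √((3 - 1*(-1)) - 4) = √((3 + 1) - 4) = √(4 - 4) = √0 = 0)
l(4)*R(-11 + 10) = 0*(-108/(-11 + 10)) = 0*(-108/(-1)) = 0*(-108*(-1)) = 0*108 = 0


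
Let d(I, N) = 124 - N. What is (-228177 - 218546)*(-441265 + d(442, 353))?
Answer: 197225524162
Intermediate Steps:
(-228177 - 218546)*(-441265 + d(442, 353)) = (-228177 - 218546)*(-441265 + (124 - 1*353)) = -446723*(-441265 + (124 - 353)) = -446723*(-441265 - 229) = -446723*(-441494) = 197225524162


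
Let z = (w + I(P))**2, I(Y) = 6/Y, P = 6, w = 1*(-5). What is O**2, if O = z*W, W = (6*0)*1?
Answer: 0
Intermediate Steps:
w = -5
W = 0 (W = 0*1 = 0)
z = 16 (z = (-5 + 6/6)**2 = (-5 + 6*(1/6))**2 = (-5 + 1)**2 = (-4)**2 = 16)
O = 0 (O = 16*0 = 0)
O**2 = 0**2 = 0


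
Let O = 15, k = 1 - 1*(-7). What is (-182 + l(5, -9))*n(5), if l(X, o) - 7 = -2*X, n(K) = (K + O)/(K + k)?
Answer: -3700/13 ≈ -284.62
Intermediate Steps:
k = 8 (k = 1 + 7 = 8)
n(K) = (15 + K)/(8 + K) (n(K) = (K + 15)/(K + 8) = (15 + K)/(8 + K))
l(X, o) = 7 - 2*X
(-182 + l(5, -9))*n(5) = (-182 + (7 - 2*5))*((15 + 5)/(8 + 5)) = (-182 + (7 - 10))*(20/13) = (-182 - 3)*((1/13)*20) = -185*20/13 = -3700/13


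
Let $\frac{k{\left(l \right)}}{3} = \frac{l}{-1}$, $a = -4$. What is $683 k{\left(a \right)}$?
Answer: $8196$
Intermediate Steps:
$k{\left(l \right)} = - 3 l$ ($k{\left(l \right)} = 3 \frac{l}{-1} = 3 l \left(-1\right) = 3 \left(- l\right) = - 3 l$)
$683 k{\left(a \right)} = 683 \left(\left(-3\right) \left(-4\right)\right) = 683 \cdot 12 = 8196$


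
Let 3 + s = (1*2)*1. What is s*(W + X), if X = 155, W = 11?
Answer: -166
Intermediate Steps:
s = -1 (s = -3 + (1*2)*1 = -3 + 2*1 = -3 + 2 = -1)
s*(W + X) = -(11 + 155) = -1*166 = -166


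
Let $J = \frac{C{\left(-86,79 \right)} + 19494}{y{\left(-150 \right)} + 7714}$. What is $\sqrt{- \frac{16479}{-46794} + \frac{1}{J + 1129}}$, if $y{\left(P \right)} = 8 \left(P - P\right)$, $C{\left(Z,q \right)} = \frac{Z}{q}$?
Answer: $\frac{\sqrt{10210577273679045206434370}}{5377873089886} \approx 0.59418$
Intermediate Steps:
$y{\left(P \right)} = 0$ ($y{\left(P \right)} = 8 \cdot 0 = 0$)
$J = \frac{769970}{304703}$ ($J = \frac{- \frac{86}{79} + 19494}{0 + 7714} = \frac{\left(-86\right) \frac{1}{79} + 19494}{7714} = \left(- \frac{86}{79} + 19494\right) \frac{1}{7714} = \frac{1539940}{79} \cdot \frac{1}{7714} = \frac{769970}{304703} \approx 2.527$)
$\sqrt{- \frac{16479}{-46794} + \frac{1}{J + 1129}} = \sqrt{- \frac{16479}{-46794} + \frac{1}{\frac{769970}{304703} + 1129}} = \sqrt{\left(-16479\right) \left(- \frac{1}{46794}\right) + \frac{1}{\frac{344779657}{304703}}} = \sqrt{\frac{5493}{15598} + \frac{304703}{344779657}} = \sqrt{\frac{1898627413295}{5377873089886}} = \frac{\sqrt{10210577273679045206434370}}{5377873089886}$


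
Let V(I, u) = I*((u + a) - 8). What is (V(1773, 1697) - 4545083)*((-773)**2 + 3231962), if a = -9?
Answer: -5998679370513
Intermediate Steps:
V(I, u) = I*(-17 + u) (V(I, u) = I*((u - 9) - 8) = I*((-9 + u) - 8) = I*(-17 + u))
(V(1773, 1697) - 4545083)*((-773)**2 + 3231962) = (1773*(-17 + 1697) - 4545083)*((-773)**2 + 3231962) = (1773*1680 - 4545083)*(597529 + 3231962) = (2978640 - 4545083)*3829491 = -1566443*3829491 = -5998679370513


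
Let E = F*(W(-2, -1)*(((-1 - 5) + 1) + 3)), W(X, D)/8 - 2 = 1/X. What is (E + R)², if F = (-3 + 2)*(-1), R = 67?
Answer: 1849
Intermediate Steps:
W(X, D) = 16 + 8/X
F = 1 (F = -1*(-1) = 1)
E = -24 (E = 1*((16 + 8/(-2))*(((-1 - 5) + 1) + 3)) = 1*((16 + 8*(-½))*((-6 + 1) + 3)) = 1*((16 - 4)*(-5 + 3)) = 1*(12*(-2)) = 1*(-24) = -24)
(E + R)² = (-24 + 67)² = 43² = 1849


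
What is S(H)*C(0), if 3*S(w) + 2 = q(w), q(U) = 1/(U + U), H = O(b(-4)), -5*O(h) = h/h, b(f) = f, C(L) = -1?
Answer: 3/2 ≈ 1.5000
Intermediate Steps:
O(h) = -1/5 (O(h) = -h/(5*h) = -1/5*1 = -1/5)
H = -1/5 ≈ -0.20000
q(U) = 1/(2*U)
S(w) = -2/3 + 1/(6*w) (S(w) = -2/3 + (1/(2*w))/3 = -2/3 + 1/(6*w))
S(H)*C(0) = ((1 - 4*(-1/5))/(6*(-1/5)))*(-1) = ((1/6)*(-5)*(1 + 4/5))*(-1) = ((1/6)*(-5)*(9/5))*(-1) = -3/2*(-1) = 3/2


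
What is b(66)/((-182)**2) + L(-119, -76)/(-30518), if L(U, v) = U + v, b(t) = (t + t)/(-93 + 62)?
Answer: 49051551/7834306298 ≈ 0.0062611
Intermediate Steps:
b(t) = -2*t/31 (b(t) = (2*t)/(-31) = (2*t)*(-1/31) = -2*t/31)
b(66)/((-182)**2) + L(-119, -76)/(-30518) = (-2/31*66)/((-182)**2) + (-119 - 76)/(-30518) = -132/31/33124 - 195*(-1/30518) = -132/31*1/33124 + 195/30518 = -33/256711 + 195/30518 = 49051551/7834306298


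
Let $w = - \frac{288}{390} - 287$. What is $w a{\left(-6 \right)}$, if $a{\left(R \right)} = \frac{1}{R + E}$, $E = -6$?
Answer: $\frac{18703}{780} \approx 23.978$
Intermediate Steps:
$a{\left(R \right)} = \frac{1}{-6 + R}$ ($a{\left(R \right)} = \frac{1}{R - 6} = \frac{1}{-6 + R}$)
$w = - \frac{18703}{65}$ ($w = \left(-288\right) \frac{1}{390} - 287 = - \frac{48}{65} - 287 = - \frac{18703}{65} \approx -287.74$)
$w a{\left(-6 \right)} = - \frac{18703}{65 \left(-6 - 6\right)} = - \frac{18703}{65 \left(-12\right)} = \left(- \frac{18703}{65}\right) \left(- \frac{1}{12}\right) = \frac{18703}{780}$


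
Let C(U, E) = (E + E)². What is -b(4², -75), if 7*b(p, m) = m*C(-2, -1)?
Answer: 300/7 ≈ 42.857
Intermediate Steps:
C(U, E) = 4*E² (C(U, E) = (2*E)² = 4*E²)
b(p, m) = 4*m/7 (b(p, m) = (m*(4*(-1)²))/7 = (m*(4*1))/7 = (m*4)/7 = (4*m)/7 = 4*m/7)
-b(4², -75) = -4*(-75)/7 = -1*(-300/7) = 300/7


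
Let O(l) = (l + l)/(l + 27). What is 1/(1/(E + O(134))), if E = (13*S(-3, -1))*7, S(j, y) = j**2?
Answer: 132127/161 ≈ 820.66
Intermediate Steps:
O(l) = 2*l/(27 + l) (O(l) = (2*l)/(27 + l) = 2*l/(27 + l))
E = 819 (E = (13*(-3)**2)*7 = (13*9)*7 = 117*7 = 819)
1/(1/(E + O(134))) = 1/(1/(819 + 2*134/(27 + 134))) = 1/(1/(819 + 2*134/161)) = 1/(1/(819 + 2*134*(1/161))) = 1/(1/(819 + 268/161)) = 1/(1/(132127/161)) = 1/(161/132127) = 132127/161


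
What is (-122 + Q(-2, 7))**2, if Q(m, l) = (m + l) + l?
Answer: 12100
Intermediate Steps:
Q(m, l) = m + 2*l (Q(m, l) = (l + m) + l = m + 2*l)
(-122 + Q(-2, 7))**2 = (-122 + (-2 + 2*7))**2 = (-122 + (-2 + 14))**2 = (-122 + 12)**2 = (-110)**2 = 12100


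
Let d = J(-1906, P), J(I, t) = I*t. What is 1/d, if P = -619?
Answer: 1/1179814 ≈ 8.4759e-7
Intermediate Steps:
d = 1179814 (d = -1906*(-619) = 1179814)
1/d = 1/1179814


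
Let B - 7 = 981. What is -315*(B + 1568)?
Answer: -805140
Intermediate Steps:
B = 988 (B = 7 + 981 = 988)
-315*(B + 1568) = -315*(988 + 1568) = -315*2556 = -805140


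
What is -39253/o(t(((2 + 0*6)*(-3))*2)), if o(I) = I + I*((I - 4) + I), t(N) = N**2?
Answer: -39253/41040 ≈ -0.95646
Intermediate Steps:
o(I) = I + I*(-4 + 2*I) (o(I) = I + I*((-4 + I) + I) = I + I*(-4 + 2*I))
-39253/o(t(((2 + 0*6)*(-3))*2)) = -39253*1/(36*(-3 + 2*(((2 + 0*6)*(-3))*2)**2)*(2 + 0*6)**2) = -39253*1/(36*(-3 + 2*(((2 + 0)*(-3))*2)**2)*(2 + 0)**2) = -39253*1/(144*(-3 + 2*((2*(-3))*2)**2)) = -39253*1/(144*(-3 + 2*(-6*2)**2)) = -39253*1/(144*(-3 + 2*(-12)**2)) = -39253*1/(144*(-3 + 2*144)) = -39253*1/(144*(-3 + 288)) = -39253/(144*285) = -39253/41040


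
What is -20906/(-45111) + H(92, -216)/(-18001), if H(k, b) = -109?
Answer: 381246005/812043111 ≈ 0.46949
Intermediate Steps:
-20906/(-45111) + H(92, -216)/(-18001) = -20906/(-45111) - 109/(-18001) = -20906*(-1/45111) - 109*(-1/18001) = 20906/45111 + 109/18001 = 381246005/812043111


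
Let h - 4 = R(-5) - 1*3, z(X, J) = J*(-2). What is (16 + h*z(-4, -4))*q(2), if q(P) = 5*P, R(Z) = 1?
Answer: 320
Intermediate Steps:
z(X, J) = -2*J
h = 2 (h = 4 + (1 - 1*3) = 4 + (1 - 3) = 4 - 2 = 2)
(16 + h*z(-4, -4))*q(2) = (16 + 2*(-2*(-4)))*(5*2) = (16 + 2*8)*10 = (16 + 16)*10 = 32*10 = 320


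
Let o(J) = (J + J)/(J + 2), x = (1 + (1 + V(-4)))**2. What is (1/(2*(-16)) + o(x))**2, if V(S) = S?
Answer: 15625/9216 ≈ 1.6954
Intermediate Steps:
x = 4 (x = (1 + (1 - 4))**2 = (1 - 3)**2 = (-2)**2 = 4)
o(J) = 2*J/(2 + J) (o(J) = (2*J)/(2 + J) = 2*J/(2 + J))
(1/(2*(-16)) + o(x))**2 = (1/(2*(-16)) + 2*4/(2 + 4))**2 = (1/(-32) + 2*4/6)**2 = (-1/32 + 2*4*(1/6))**2 = (-1/32 + 4/3)**2 = (125/96)**2 = 15625/9216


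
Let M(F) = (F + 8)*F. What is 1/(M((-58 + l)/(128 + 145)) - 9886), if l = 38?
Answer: -74529/736836974 ≈ -0.00010115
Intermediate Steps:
M(F) = F*(8 + F) (M(F) = (8 + F)*F = F*(8 + F))
1/(M((-58 + l)/(128 + 145)) - 9886) = 1/(((-58 + 38)/(128 + 145))*(8 + (-58 + 38)/(128 + 145)) - 9886) = 1/((-20/273)*(8 - 20/273) - 9886) = 1/((-20*1/273)*(8 - 20*1/273) - 9886) = 1/(-20*(8 - 20/273)/273 - 9886) = 1/(-20/273*2164/273 - 9886) = 1/(-43280/74529 - 9886) = 1/(-736836974/74529) = -74529/736836974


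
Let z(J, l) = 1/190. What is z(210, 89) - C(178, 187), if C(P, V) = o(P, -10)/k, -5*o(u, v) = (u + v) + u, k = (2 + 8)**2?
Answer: 1656/2375 ≈ 0.69726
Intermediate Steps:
k = 100 (k = 10**2 = 100)
o(u, v) = -2*u/5 - v/5 (o(u, v) = -((u + v) + u)/5 = -(v + 2*u)/5 = -2*u/5 - v/5)
C(P, V) = 1/50 - P/250 (C(P, V) = (-2*P/5 - 1/5*(-10))/100 = (-2*P/5 + 2)*(1/100) = (2 - 2*P/5)*(1/100) = 1/50 - P/250)
z(J, l) = 1/190
z(210, 89) - C(178, 187) = 1/190 - (1/50 - 1/250*178) = 1/190 - (1/50 - 89/125) = 1/190 - 1*(-173/250) = 1/190 + 173/250 = 1656/2375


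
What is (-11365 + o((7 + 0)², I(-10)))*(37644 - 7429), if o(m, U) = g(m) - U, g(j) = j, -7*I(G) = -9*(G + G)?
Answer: -2387951880/7 ≈ -3.4114e+8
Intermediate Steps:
I(G) = 18*G/7 (I(G) = -(-9)*(G + G)/7 = -(-9)*2*G/7 = -(-18)*G/7 = 18*G/7)
o(m, U) = m - U
(-11365 + o((7 + 0)², I(-10)))*(37644 - 7429) = (-11365 + ((7 + 0)² - 18*(-10)/7))*(37644 - 7429) = (-11365 + (7² - 1*(-180/7)))*30215 = (-11365 + (49 + 180/7))*30215 = (-11365 + 523/7)*30215 = -79032/7*30215 = -2387951880/7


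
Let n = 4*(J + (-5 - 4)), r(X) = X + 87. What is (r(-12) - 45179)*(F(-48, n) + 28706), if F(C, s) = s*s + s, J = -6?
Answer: -1454423584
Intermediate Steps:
r(X) = 87 + X
n = -60 (n = 4*(-6 + (-5 - 4)) = 4*(-6 - 9) = 4*(-15) = -60)
F(C, s) = s + s² (F(C, s) = s² + s = s + s²)
(r(-12) - 45179)*(F(-48, n) + 28706) = ((87 - 12) - 45179)*(-60*(1 - 60) + 28706) = (75 - 45179)*(-60*(-59) + 28706) = -45104*(3540 + 28706) = -45104*32246 = -1454423584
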